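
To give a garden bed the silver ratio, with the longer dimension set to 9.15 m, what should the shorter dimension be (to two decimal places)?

silver ratio ≈ 2.41421.
Shorter side = 9.15 ÷ 2.41421 ≈ 3.7901 → 3.79 m.

3.79 m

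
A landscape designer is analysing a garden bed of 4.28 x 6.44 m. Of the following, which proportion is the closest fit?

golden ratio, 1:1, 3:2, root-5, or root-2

3:2

6.44/4.28 ≈ 1.505. Nearest candidates are 3:2 (1.500, off by 0.005) and root-2 (1.414, off by 0.091).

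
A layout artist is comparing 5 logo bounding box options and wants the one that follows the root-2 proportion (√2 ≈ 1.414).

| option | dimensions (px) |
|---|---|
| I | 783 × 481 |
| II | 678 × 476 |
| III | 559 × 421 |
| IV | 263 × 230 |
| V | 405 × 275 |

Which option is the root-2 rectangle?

II

Target root-2 ≈ 1.414.
I: 1.628 (Δ0.214)  II: 1.424 (Δ0.010)  III: 1.328 (Δ0.086)  IV: 1.143 (Δ0.271)  V: 1.473 (Δ0.059)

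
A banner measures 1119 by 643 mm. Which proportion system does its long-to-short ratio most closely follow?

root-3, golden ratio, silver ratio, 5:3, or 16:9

Ratio = 1119 / 643 ≈ 1.740.
Distances: root-3 1.732 (Δ 0.008); golden ratio 1.618 (Δ 0.122); silver ratio 2.414 (Δ 0.674); 5:3 1.667 (Δ 0.073); 16:9 1.778 (Δ 0.038).

root-3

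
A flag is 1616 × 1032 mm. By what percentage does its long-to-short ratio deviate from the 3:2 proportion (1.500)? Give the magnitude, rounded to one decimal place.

Ratio = 1616 / 1032 ≈ 1.5659.
Ideal 3:2 = 1.5000. |1.5659 − 1.5000| / 1.5000 ≈ 4.39% → 4.4%.

4.4%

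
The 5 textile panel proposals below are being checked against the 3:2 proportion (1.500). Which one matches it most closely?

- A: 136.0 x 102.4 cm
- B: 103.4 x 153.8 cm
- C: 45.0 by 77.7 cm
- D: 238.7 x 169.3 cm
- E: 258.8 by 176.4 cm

Target 3:2 ≈ 1.500.
A: 1.328 (Δ0.172)  B: 1.487 (Δ0.013)  C: 1.727 (Δ0.227)  D: 1.410 (Δ0.090)  E: 1.467 (Δ0.033)

B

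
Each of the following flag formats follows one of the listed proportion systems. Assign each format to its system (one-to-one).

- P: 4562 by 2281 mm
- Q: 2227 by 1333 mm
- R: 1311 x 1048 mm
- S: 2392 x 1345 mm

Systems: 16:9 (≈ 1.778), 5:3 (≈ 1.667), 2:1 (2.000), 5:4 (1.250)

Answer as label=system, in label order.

Ratios: P ≈ 2.000; Q ≈ 1.671; R ≈ 1.251; S ≈ 1.778.
Targets: 16:9 ≈ 1.778; 5:3 ≈ 1.667; 2:1 ≈ 2.000; 5:4 ≈ 1.250.

P=2:1, Q=5:3, R=5:4, S=16:9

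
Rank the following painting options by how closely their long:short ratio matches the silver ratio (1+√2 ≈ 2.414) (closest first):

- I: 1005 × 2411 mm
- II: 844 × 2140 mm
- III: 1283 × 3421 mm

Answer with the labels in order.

I: 2411/1005 ≈ 2.399 → |2.399 − 2.414| = 0.015
II: 2140/844 ≈ 2.536 → |2.536 − 2.414| = 0.122
III: 3421/1283 ≈ 2.666 → |2.666 − 2.414| = 0.252

I, II, III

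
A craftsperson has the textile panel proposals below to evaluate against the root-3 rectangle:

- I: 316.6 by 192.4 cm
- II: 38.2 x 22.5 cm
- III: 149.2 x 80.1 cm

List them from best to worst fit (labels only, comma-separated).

II, I, III

I: 316.6/192.4 ≈ 1.646 → |1.646 − 1.732| = 0.086
II: 38.2/22.5 ≈ 1.698 → |1.698 − 1.732| = 0.034
III: 149.2/80.1 ≈ 1.863 → |1.863 − 1.732| = 0.131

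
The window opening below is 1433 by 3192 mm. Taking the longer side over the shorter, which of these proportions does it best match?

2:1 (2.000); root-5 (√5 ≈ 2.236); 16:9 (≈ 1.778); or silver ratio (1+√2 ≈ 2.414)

root-5

3192/1433 ≈ 2.227. Nearest candidates are root-5 (2.236, off by 0.009) and silver ratio (2.414, off by 0.187).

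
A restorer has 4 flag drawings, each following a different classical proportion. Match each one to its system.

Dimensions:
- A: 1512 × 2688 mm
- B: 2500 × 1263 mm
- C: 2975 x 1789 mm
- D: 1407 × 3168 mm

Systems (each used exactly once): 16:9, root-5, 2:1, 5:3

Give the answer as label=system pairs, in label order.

Ratios: A ≈ 1.778; B ≈ 1.979; C ≈ 1.663; D ≈ 2.252.
Targets: 16:9 ≈ 1.778; root-5 ≈ 2.236; 2:1 ≈ 2.000; 5:3 ≈ 1.667.

A=16:9, B=2:1, C=5:3, D=root-5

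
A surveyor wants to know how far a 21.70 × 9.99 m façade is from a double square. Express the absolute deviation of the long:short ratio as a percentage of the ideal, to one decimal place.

8.6%

Ratio = 21.70 / 9.99 ≈ 2.1722.
Ideal 2:1 = 2.0000. |2.1722 − 2.0000| / 2.0000 ≈ 8.61% → 8.6%.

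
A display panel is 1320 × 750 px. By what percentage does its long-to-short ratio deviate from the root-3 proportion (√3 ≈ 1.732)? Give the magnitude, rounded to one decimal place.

Ratio = 1320 / 750 ≈ 1.7600.
Ideal root-3 ≈ 1.7321. |1.7600 − 1.7321| / 1.7321 ≈ 1.61% → 1.6%.

1.6%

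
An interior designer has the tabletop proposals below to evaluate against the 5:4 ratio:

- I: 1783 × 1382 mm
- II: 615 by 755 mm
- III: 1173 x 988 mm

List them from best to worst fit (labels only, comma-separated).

II, I, III

I: 1783/1382 ≈ 1.290 → |1.290 − 1.250| = 0.040
II: 755/615 ≈ 1.228 → |1.228 − 1.250| = 0.022
III: 1173/988 ≈ 1.187 → |1.187 − 1.250| = 0.063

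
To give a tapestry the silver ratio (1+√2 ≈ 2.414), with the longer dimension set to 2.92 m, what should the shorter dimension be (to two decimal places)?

silver ratio ≈ 2.41421.
Shorter side = 2.92 ÷ 2.41421 ≈ 1.2095 → 1.21 m.

1.21 m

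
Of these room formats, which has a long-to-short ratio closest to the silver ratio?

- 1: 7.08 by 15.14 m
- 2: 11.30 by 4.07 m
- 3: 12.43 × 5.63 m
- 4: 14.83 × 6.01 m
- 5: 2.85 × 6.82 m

5

Ratios (long/short): 1 ≈ 2.138; 2 ≈ 2.776; 3 ≈ 2.208; 4 ≈ 2.468; 5 ≈ 2.393.
silver ratio ≈ 2.414; option 5 is nearest (Δ 0.021).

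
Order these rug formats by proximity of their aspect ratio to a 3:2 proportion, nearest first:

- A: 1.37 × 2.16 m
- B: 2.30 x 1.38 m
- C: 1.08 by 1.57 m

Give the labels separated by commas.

Ratios: A = 2.16 / 1.37 ≈ 1.577; B = 2.30 / 1.38 ≈ 1.667; C = 1.57 / 1.08 ≈ 1.454.
|Δ from 1.500|: A 0.077; B 0.167; C 0.046.

C, A, B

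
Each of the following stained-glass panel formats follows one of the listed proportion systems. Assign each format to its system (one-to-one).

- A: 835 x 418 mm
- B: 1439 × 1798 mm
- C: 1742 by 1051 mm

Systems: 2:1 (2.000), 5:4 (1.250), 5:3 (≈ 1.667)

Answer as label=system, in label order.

A = 835/418 ≈ 1.998 → 2:1 (2.000)
B = 1798/1439 ≈ 1.249 → 5:4 (1.250)
C = 1742/1051 ≈ 1.657 → 5:3 (1.667)

A=2:1, B=5:4, C=5:3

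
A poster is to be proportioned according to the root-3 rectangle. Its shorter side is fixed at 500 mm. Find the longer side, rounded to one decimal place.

866.0 mm

root-3 ≈ 1.73205.
Longer side = 500 × 1.73205 ≈ 866.025 → 866.0 mm.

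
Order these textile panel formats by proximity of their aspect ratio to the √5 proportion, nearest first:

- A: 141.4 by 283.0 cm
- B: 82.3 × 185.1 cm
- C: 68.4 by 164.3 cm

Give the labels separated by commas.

B, C, A

Ratios: A = 283.0 / 141.4 ≈ 2.001; B = 185.1 / 82.3 ≈ 2.249; C = 164.3 / 68.4 ≈ 2.402.
|Δ from 2.236|: A 0.235; B 0.013; C 0.166.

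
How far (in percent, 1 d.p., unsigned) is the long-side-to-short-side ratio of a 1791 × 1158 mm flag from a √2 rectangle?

9.4%

Ratio = 1791 / 1158 ≈ 1.5466.
Ideal root-2 ≈ 1.4142. |1.5466 − 1.4142| / 1.4142 ≈ 9.36% → 9.4%.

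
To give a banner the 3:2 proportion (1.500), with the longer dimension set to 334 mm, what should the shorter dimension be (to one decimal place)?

3:2 = 1.50000.
Shorter side = 334 ÷ 1.50000 ≈ 222.667 → 222.7 mm.

222.7 mm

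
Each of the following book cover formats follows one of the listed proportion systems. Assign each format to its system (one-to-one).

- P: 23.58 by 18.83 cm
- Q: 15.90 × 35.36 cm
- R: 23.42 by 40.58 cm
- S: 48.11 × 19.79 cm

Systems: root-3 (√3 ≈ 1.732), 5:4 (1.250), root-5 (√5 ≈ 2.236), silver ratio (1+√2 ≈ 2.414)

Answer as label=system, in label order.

P=5:4, Q=root-5, R=root-3, S=silver ratio

P = 23.58/18.83 ≈ 1.252 → 5:4 (1.250)
Q = 35.36/15.90 ≈ 2.224 → root-5 (2.236)
R = 40.58/23.42 ≈ 1.733 → root-3 (1.732)
S = 48.11/19.79 ≈ 2.431 → silver ratio (2.414)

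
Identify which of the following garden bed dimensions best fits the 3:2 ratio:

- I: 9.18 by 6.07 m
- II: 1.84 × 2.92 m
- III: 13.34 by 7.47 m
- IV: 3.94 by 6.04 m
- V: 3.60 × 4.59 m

Ratios (long/short): I ≈ 1.512; II ≈ 1.587; III ≈ 1.786; IV ≈ 1.533; V ≈ 1.275.
3:2 ≈ 1.500; option I is nearest (Δ 0.012).

I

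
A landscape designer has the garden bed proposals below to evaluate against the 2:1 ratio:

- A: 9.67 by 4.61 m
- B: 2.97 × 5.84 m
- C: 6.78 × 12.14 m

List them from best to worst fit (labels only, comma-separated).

A: 9.67/4.61 ≈ 2.098 → |2.098 − 2.000| = 0.098
B: 5.84/2.97 ≈ 1.966 → |1.966 − 2.000| = 0.034
C: 12.14/6.78 ≈ 1.791 → |1.791 − 2.000| = 0.209

B, A, C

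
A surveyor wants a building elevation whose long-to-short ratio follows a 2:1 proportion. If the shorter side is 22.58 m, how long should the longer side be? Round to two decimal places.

45.16 m

2:1 = 2.00000.
Longer side = 22.58 × 2.00000 ≈ 45.1600 → 45.16 m.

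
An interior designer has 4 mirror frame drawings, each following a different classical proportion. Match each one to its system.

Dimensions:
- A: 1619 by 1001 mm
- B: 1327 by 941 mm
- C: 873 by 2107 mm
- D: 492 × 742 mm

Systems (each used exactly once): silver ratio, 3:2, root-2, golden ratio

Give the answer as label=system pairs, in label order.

Ratios: A ≈ 1.617; B ≈ 1.410; C ≈ 2.414; D ≈ 1.508.
Targets: silver ratio ≈ 2.414; 3:2 ≈ 1.500; root-2 ≈ 1.414; golden ratio ≈ 1.618.

A=golden ratio, B=root-2, C=silver ratio, D=3:2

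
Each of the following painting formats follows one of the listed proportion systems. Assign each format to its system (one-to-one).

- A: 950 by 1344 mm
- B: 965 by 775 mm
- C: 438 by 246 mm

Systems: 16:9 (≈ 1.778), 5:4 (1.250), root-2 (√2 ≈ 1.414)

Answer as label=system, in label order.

Ratios: A ≈ 1.415; B ≈ 1.245; C ≈ 1.780.
Targets: 16:9 ≈ 1.778; 5:4 ≈ 1.250; root-2 ≈ 1.414.

A=root-2, B=5:4, C=16:9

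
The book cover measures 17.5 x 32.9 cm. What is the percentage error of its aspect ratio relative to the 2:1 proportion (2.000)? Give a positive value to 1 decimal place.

6.0%

Ratio = 32.9 / 17.5 ≈ 1.8800.
Ideal 2:1 = 2.0000. |1.8800 − 2.0000| / 2.0000 ≈ 6.00% → 6.0%.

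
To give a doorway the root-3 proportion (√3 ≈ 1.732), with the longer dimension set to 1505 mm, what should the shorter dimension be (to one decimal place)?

868.9 mm

root-3 ≈ 1.73205.
Shorter side = 1505 ÷ 1.73205 ≈ 868.913 → 868.9 mm.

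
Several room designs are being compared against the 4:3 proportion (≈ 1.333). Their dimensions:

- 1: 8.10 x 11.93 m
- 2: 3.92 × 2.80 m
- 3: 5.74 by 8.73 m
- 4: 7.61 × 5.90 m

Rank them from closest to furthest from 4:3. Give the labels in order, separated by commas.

4, 2, 1, 3

1: 11.93/8.10 ≈ 1.473 → |1.473 − 1.333| = 0.140
2: 3.92/2.80 ≈ 1.400 → |1.400 − 1.333| = 0.067
3: 8.73/5.74 ≈ 1.521 → |1.521 − 1.333| = 0.188
4: 7.61/5.90 ≈ 1.290 → |1.290 − 1.333| = 0.043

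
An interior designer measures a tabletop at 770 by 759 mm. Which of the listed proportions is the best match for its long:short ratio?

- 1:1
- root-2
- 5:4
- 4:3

Ratio = 770 / 759 ≈ 1.014.
Distances: 1:1 1.000 (Δ 0.014); root-2 1.414 (Δ 0.400); 5:4 1.250 (Δ 0.236); 4:3 1.333 (Δ 0.319).

1:1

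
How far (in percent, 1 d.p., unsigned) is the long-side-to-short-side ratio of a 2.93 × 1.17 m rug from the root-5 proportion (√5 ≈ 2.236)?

Ratio = 2.93 / 1.17 ≈ 2.5043.
Ideal root-5 ≈ 2.2361. |2.5043 − 2.2361| / 2.2361 ≈ 11.99% → 12.0%.

12.0%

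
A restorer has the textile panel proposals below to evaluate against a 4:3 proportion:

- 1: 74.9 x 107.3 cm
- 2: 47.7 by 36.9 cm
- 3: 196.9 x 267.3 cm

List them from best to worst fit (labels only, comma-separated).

3, 2, 1

1: 107.3/74.9 ≈ 1.433 → |1.433 − 1.333| = 0.100
2: 47.7/36.9 ≈ 1.293 → |1.293 − 1.333| = 0.040
3: 267.3/196.9 ≈ 1.358 → |1.358 − 1.333| = 0.025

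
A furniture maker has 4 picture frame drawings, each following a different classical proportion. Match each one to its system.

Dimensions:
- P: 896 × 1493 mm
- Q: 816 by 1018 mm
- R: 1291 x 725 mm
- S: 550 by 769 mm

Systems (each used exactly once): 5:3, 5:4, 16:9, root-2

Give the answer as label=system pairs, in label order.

P=5:3, Q=5:4, R=16:9, S=root-2

P = 1493/896 ≈ 1.666 → 5:3 (1.667)
Q = 1018/816 ≈ 1.248 → 5:4 (1.250)
R = 1291/725 ≈ 1.781 → 16:9 (1.778)
S = 769/550 ≈ 1.398 → root-2 (1.414)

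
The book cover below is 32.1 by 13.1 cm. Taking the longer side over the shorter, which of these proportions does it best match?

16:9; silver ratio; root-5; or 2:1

silver ratio

32.1/13.1 ≈ 2.450. Nearest candidates are silver ratio (2.414, off by 0.036) and root-5 (2.236, off by 0.214).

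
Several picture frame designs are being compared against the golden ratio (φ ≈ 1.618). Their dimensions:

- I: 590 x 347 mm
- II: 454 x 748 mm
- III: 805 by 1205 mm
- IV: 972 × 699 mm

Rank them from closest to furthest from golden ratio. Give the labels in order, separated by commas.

I: 590/347 ≈ 1.700 → |1.700 − 1.618| = 0.082
II: 748/454 ≈ 1.648 → |1.648 − 1.618| = 0.030
III: 1205/805 ≈ 1.497 → |1.497 − 1.618| = 0.121
IV: 972/699 ≈ 1.391 → |1.391 − 1.618| = 0.227

II, I, III, IV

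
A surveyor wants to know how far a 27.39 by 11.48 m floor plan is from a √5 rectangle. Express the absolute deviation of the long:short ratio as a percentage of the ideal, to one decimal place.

Ratio = 27.39 / 11.48 ≈ 2.3859.
Ideal root-5 ≈ 2.2361. |2.3859 − 2.2361| / 2.2361 ≈ 6.70% → 6.7%.

6.7%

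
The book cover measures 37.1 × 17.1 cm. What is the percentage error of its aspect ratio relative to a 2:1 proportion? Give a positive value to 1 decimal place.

Ratio = 37.1 / 17.1 ≈ 2.1696.
Ideal 2:1 = 2.0000. |2.1696 − 2.0000| / 2.0000 ≈ 8.48% → 8.5%.

8.5%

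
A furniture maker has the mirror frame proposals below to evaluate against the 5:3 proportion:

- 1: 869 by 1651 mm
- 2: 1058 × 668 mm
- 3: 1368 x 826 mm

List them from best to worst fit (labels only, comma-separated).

3, 2, 1

Ratios: 1 = 1651 / 869 ≈ 1.900; 2 = 1058 / 668 ≈ 1.584; 3 = 1368 / 826 ≈ 1.656.
|Δ from 1.667|: 1 0.233; 2 0.083; 3 0.011.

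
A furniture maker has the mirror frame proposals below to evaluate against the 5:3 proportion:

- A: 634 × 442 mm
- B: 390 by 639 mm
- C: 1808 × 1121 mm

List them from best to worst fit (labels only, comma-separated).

B, C, A

Ratios: A = 634 / 442 ≈ 1.434; B = 639 / 390 ≈ 1.638; C = 1808 / 1121 ≈ 1.613.
|Δ from 1.667|: A 0.233; B 0.029; C 0.054.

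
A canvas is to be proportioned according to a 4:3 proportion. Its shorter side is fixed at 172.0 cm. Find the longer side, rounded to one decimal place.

229.3 cm

4:3 ≈ 1.33333.
Longer side = 172.0 × 1.33333 ≈ 229.333 → 229.3 cm.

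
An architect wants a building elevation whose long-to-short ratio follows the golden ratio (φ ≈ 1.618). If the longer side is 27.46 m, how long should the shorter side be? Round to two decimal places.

golden ratio ≈ 1.61803.
Shorter side = 27.46 ÷ 1.61803 ≈ 16.9713 → 16.97 m.

16.97 m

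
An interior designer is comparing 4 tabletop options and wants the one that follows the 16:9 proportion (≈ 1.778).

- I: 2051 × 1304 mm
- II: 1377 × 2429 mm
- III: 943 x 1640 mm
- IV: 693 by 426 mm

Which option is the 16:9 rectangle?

Ratios (long/short): I ≈ 1.573; II ≈ 1.764; III ≈ 1.739; IV ≈ 1.627.
16:9 ≈ 1.778; option II is nearest (Δ 0.014).

II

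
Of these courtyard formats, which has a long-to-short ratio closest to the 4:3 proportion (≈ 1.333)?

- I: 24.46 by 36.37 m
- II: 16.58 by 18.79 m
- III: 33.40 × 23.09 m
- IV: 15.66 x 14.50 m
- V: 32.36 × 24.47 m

Ratios (long/short): I ≈ 1.487; II ≈ 1.133; III ≈ 1.447; IV ≈ 1.080; V ≈ 1.322.
4:3 ≈ 1.333; option V is nearest (Δ 0.011).

V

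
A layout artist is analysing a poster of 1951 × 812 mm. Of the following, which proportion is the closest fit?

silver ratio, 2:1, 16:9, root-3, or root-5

silver ratio

1951/812 ≈ 2.403. Nearest candidates are silver ratio (2.414, off by 0.011) and root-5 (2.236, off by 0.167).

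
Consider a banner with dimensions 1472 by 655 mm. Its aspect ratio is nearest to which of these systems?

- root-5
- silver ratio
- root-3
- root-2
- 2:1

1472/655 ≈ 2.247. Nearest candidates are root-5 (2.236, off by 0.011) and silver ratio (2.414, off by 0.167).

root-5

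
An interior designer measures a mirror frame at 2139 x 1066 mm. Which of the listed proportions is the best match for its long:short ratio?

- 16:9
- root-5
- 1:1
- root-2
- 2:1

2:1

Ratio = 2139 / 1066 ≈ 2.007.
Distances: 16:9 1.778 (Δ 0.229); root-5 2.236 (Δ 0.229); 1:1 1.000 (Δ 1.007); root-2 1.414 (Δ 0.593); 2:1 2.000 (Δ 0.007).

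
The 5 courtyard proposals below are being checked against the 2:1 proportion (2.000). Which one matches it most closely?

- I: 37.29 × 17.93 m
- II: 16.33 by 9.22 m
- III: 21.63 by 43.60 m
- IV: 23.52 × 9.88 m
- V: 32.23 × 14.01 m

III

Ratios (long/short): I ≈ 2.080; II ≈ 1.771; III ≈ 2.016; IV ≈ 2.381; V ≈ 2.300.
2:1 ≈ 2.000; option III is nearest (Δ 0.016).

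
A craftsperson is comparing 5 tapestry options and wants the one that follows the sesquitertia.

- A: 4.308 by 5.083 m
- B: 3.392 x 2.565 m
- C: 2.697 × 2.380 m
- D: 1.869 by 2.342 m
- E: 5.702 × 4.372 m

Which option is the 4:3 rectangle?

Ratios (long/short): A ≈ 1.180; B ≈ 1.322; C ≈ 1.133; D ≈ 1.253; E ≈ 1.304.
4:3 ≈ 1.333; option B is nearest (Δ 0.011).

B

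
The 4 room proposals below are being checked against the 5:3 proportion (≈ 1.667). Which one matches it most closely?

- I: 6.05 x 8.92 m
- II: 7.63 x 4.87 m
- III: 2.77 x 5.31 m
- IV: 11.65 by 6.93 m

Ratios (long/short): I ≈ 1.474; II ≈ 1.567; III ≈ 1.917; IV ≈ 1.681.
5:3 ≈ 1.667; option IV is nearest (Δ 0.014).

IV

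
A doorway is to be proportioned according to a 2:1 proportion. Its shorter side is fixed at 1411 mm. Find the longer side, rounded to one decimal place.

2822.0 mm

2:1 = 2.00000.
Longer side = 1411 × 2.00000 ≈ 2822.000 → 2822.0 mm.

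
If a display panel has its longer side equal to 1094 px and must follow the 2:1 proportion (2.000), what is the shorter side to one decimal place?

2:1 = 2.00000.
Shorter side = 1094 ÷ 2.00000 ≈ 547.000 → 547.0 px.

547.0 px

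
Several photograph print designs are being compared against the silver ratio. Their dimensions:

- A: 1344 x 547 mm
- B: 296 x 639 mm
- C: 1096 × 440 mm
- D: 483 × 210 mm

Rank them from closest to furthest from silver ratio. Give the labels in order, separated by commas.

A: 1344/547 ≈ 2.457 → |2.457 − 2.414| = 0.043
B: 639/296 ≈ 2.159 → |2.159 − 2.414| = 0.255
C: 1096/440 ≈ 2.491 → |2.491 − 2.414| = 0.077
D: 483/210 ≈ 2.300 → |2.300 − 2.414| = 0.114

A, C, D, B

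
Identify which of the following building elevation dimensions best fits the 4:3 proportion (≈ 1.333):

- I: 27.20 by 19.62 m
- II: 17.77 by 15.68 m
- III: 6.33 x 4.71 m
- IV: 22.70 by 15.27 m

III

Ratios (long/short): I ≈ 1.386; II ≈ 1.133; III ≈ 1.344; IV ≈ 1.487.
4:3 ≈ 1.333; option III is nearest (Δ 0.011).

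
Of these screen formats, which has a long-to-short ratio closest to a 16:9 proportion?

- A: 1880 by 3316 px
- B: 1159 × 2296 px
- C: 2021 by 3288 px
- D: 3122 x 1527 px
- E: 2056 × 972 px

A

Ratios (long/short): A ≈ 1.764; B ≈ 1.981; C ≈ 1.627; D ≈ 2.045; E ≈ 2.115.
16:9 ≈ 1.778; option A is nearest (Δ 0.014).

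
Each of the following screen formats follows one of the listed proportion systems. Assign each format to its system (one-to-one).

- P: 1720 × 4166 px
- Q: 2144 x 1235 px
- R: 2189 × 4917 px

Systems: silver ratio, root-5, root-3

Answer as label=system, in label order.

Ratios: P ≈ 2.422; Q ≈ 1.736; R ≈ 2.246.
Targets: silver ratio ≈ 2.414; root-5 ≈ 2.236; root-3 ≈ 1.732.

P=silver ratio, Q=root-3, R=root-5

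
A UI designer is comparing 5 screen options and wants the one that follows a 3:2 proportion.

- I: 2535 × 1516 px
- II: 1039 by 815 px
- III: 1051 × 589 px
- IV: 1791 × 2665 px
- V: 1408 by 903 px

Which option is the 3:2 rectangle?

Ratios (long/short): I ≈ 1.672; II ≈ 1.275; III ≈ 1.784; IV ≈ 1.488; V ≈ 1.559.
3:2 ≈ 1.500; option IV is nearest (Δ 0.012).

IV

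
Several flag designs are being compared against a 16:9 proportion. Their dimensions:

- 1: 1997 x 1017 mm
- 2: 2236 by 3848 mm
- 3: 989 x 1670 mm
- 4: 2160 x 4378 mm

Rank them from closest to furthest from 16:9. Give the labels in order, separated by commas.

1: 1997/1017 ≈ 1.964 → |1.964 − 1.778| = 0.186
2: 3848/2236 ≈ 1.721 → |1.721 − 1.778| = 0.057
3: 1670/989 ≈ 1.689 → |1.689 − 1.778| = 0.089
4: 4378/2160 ≈ 2.027 → |2.027 − 1.778| = 0.249

2, 3, 1, 4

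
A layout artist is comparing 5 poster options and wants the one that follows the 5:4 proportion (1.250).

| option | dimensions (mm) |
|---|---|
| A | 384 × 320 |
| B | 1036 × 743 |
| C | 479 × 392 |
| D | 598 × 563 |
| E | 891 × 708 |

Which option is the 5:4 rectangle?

Target 5:4 ≈ 1.250.
A: 1.200 (Δ0.050)  B: 1.394 (Δ0.144)  C: 1.222 (Δ0.028)  D: 1.062 (Δ0.188)  E: 1.258 (Δ0.008)

E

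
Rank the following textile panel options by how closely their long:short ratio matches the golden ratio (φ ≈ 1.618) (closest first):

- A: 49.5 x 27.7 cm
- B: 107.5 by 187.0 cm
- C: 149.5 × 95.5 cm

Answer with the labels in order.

C, B, A

A: 49.5/27.7 ≈ 1.787 → |1.787 − 1.618| = 0.169
B: 187.0/107.5 ≈ 1.740 → |1.740 − 1.618| = 0.122
C: 149.5/95.5 ≈ 1.565 → |1.565 − 1.618| = 0.053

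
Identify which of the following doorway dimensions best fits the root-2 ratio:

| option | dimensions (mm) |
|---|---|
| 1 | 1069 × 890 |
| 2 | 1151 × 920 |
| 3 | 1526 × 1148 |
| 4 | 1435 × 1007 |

Ratios (long/short): 1 ≈ 1.201; 2 ≈ 1.251; 3 ≈ 1.329; 4 ≈ 1.425.
root-2 ≈ 1.414; option 4 is nearest (Δ 0.011).

4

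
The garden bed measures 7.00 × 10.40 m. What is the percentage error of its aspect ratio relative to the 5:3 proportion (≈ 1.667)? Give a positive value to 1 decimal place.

10.9%

Ratio = 10.40 / 7.00 ≈ 1.4857.
Ideal 5:3 ≈ 1.6667. |1.4857 − 1.6667| / 1.6667 ≈ 10.86% → 10.9%.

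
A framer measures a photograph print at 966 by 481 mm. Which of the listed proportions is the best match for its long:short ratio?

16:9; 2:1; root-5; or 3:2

Ratio = 966 / 481 ≈ 2.008.
Distances: 16:9 1.778 (Δ 0.230); 2:1 2.000 (Δ 0.008); root-5 2.236 (Δ 0.228); 3:2 1.500 (Δ 0.508).

2:1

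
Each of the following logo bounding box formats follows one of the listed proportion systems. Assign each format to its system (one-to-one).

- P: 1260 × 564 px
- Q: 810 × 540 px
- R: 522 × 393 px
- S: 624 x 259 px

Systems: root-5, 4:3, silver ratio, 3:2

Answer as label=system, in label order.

P=root-5, Q=3:2, R=4:3, S=silver ratio

P = 1260/564 ≈ 2.234 → root-5 (2.236)
Q = 810/540 ≈ 1.500 → 3:2 (1.500)
R = 522/393 ≈ 1.328 → 4:3 (1.333)
S = 624/259 ≈ 2.409 → silver ratio (2.414)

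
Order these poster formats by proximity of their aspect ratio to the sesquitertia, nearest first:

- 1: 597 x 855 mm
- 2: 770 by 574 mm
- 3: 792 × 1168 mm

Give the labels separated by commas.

2, 1, 3

1: 855/597 ≈ 1.432 → |1.432 − 1.333| = 0.099
2: 770/574 ≈ 1.341 → |1.341 − 1.333| = 0.008
3: 1168/792 ≈ 1.475 → |1.475 − 1.333| = 0.142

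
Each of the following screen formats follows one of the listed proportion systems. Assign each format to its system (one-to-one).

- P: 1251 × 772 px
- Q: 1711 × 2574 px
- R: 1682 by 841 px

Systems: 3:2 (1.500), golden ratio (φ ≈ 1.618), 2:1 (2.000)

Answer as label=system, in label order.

P = 1251/772 ≈ 1.620 → golden ratio (1.618)
Q = 2574/1711 ≈ 1.504 → 3:2 (1.500)
R = 1682/841 ≈ 2.000 → 2:1 (2.000)

P=golden ratio, Q=3:2, R=2:1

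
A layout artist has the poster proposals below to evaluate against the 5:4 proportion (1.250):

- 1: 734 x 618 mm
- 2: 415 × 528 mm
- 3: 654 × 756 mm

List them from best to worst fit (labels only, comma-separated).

Ratios: 1 = 734 / 618 ≈ 1.188; 2 = 528 / 415 ≈ 1.272; 3 = 756 / 654 ≈ 1.156.
|Δ from 1.250|: 1 0.062; 2 0.022; 3 0.094.

2, 1, 3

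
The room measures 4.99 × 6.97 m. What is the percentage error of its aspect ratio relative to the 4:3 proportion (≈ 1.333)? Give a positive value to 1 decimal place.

Ratio = 6.97 / 4.99 ≈ 1.3968.
Ideal 4:3 ≈ 1.3333. |1.3968 − 1.3333| / 1.3333 ≈ 4.76% → 4.8%.

4.8%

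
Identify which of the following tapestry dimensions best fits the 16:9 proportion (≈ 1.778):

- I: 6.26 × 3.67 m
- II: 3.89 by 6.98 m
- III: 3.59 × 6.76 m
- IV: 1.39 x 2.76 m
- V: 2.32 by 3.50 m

Target 16:9 ≈ 1.778.
I: 1.706 (Δ0.072)  II: 1.794 (Δ0.016)  III: 1.883 (Δ0.105)  IV: 1.986 (Δ0.208)  V: 1.509 (Δ0.269)

II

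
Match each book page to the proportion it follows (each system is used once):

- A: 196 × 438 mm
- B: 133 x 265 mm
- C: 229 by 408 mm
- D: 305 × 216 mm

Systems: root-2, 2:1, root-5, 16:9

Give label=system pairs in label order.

Ratios: A ≈ 2.235; B ≈ 1.992; C ≈ 1.782; D ≈ 1.412.
Targets: root-2 ≈ 1.414; 2:1 ≈ 2.000; root-5 ≈ 2.236; 16:9 ≈ 1.778.

A=root-5, B=2:1, C=16:9, D=root-2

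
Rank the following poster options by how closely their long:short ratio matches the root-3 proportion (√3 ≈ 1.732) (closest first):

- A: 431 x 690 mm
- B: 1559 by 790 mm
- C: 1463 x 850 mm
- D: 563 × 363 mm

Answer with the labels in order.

C, A, D, B

A: 690/431 ≈ 1.601 → |1.601 − 1.732| = 0.131
B: 1559/790 ≈ 1.973 → |1.973 − 1.732| = 0.241
C: 1463/850 ≈ 1.721 → |1.721 − 1.732| = 0.011
D: 563/363 ≈ 1.551 → |1.551 − 1.732| = 0.181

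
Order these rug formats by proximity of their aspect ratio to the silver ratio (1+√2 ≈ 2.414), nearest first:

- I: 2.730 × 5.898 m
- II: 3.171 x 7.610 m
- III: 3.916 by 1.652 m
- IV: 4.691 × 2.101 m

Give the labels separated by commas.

II, III, IV, I

I: 5.898/2.730 ≈ 2.160 → |2.160 − 2.414| = 0.254
II: 7.610/3.171 ≈ 2.400 → |2.400 − 2.414| = 0.014
III: 3.916/1.652 ≈ 2.370 → |2.370 − 2.414| = 0.044
IV: 4.691/2.101 ≈ 2.233 → |2.233 − 2.414| = 0.181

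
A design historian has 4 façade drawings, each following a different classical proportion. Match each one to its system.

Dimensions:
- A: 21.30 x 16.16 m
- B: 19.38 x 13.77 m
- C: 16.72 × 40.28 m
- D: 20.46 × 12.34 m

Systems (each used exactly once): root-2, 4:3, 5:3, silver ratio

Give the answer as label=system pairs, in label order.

A=4:3, B=root-2, C=silver ratio, D=5:3

A = 21.30/16.16 ≈ 1.318 → 4:3 (1.333)
B = 19.38/13.77 ≈ 1.407 → root-2 (1.414)
C = 40.28/16.72 ≈ 2.409 → silver ratio (2.414)
D = 20.46/12.34 ≈ 1.658 → 5:3 (1.667)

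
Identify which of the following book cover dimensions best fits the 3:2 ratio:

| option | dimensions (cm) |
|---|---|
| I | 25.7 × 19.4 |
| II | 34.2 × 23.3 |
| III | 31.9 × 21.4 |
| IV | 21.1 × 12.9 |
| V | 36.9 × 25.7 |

Ratios (long/short): I ≈ 1.325; II ≈ 1.468; III ≈ 1.491; IV ≈ 1.636; V ≈ 1.436.
3:2 ≈ 1.500; option III is nearest (Δ 0.009).

III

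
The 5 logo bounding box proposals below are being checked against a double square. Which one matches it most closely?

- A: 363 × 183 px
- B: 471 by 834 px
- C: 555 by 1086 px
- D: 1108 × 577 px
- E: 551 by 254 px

Target 2:1 ≈ 2.000.
A: 1.984 (Δ0.016)  B: 1.771 (Δ0.229)  C: 1.957 (Δ0.043)  D: 1.920 (Δ0.080)  E: 2.169 (Δ0.169)

A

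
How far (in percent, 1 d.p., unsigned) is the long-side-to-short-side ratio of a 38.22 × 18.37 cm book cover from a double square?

4.0%

Ratio = 38.22 / 18.37 ≈ 2.0806.
Ideal 2:1 = 2.0000. |2.0806 − 2.0000| / 2.0000 ≈ 4.03% → 4.0%.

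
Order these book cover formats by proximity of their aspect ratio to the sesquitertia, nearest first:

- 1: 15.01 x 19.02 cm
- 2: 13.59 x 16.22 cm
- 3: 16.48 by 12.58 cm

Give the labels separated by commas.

3, 1, 2

Ratios: 1 = 19.02 / 15.01 ≈ 1.267; 2 = 16.22 / 13.59 ≈ 1.194; 3 = 16.48 / 12.58 ≈ 1.310.
|Δ from 1.333|: 1 0.066; 2 0.139; 3 0.023.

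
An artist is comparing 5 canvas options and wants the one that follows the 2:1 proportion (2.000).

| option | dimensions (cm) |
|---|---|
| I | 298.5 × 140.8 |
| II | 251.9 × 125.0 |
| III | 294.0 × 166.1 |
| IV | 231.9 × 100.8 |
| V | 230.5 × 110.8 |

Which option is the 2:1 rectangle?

Target 2:1 ≈ 2.000.
I: 2.120 (Δ0.120)  II: 2.015 (Δ0.015)  III: 1.770 (Δ0.230)  IV: 2.301 (Δ0.301)  V: 2.080 (Δ0.080)

II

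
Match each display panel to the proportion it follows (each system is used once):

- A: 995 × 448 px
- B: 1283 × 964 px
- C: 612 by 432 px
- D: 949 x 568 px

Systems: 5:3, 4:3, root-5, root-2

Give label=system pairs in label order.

A=root-5, B=4:3, C=root-2, D=5:3

Ratios: A ≈ 2.221; B ≈ 1.331; C ≈ 1.417; D ≈ 1.671.
Targets: 5:3 ≈ 1.667; 4:3 ≈ 1.333; root-5 ≈ 2.236; root-2 ≈ 1.414.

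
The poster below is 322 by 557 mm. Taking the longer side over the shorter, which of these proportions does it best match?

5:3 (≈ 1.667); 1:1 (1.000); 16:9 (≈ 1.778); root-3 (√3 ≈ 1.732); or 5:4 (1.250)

root-3

Ratio = 557 / 322 ≈ 1.730.
Distances: 5:3 1.667 (Δ 0.063); 1:1 1.000 (Δ 0.730); 16:9 1.778 (Δ 0.048); root-3 1.732 (Δ 0.002); 5:4 1.250 (Δ 0.480).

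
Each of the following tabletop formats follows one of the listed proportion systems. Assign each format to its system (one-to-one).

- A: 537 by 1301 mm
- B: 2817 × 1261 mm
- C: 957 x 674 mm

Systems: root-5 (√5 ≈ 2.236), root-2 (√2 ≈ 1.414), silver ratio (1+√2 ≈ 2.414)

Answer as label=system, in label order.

A = 1301/537 ≈ 2.423 → silver ratio (2.414)
B = 2817/1261 ≈ 2.234 → root-5 (2.236)
C = 957/674 ≈ 1.420 → root-2 (1.414)

A=silver ratio, B=root-5, C=root-2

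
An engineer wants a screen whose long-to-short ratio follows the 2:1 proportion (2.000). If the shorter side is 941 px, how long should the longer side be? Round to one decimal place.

2:1 = 2.00000.
Longer side = 941 × 2.00000 ≈ 1882.000 → 1882.0 px.

1882.0 px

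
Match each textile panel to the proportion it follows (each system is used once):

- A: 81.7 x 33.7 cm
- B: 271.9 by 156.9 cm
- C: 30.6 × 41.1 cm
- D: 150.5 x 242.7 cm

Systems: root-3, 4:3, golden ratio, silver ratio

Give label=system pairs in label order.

A=silver ratio, B=root-3, C=4:3, D=golden ratio

Ratios: A ≈ 2.424; B ≈ 1.733; C ≈ 1.343; D ≈ 1.613.
Targets: root-3 ≈ 1.732; 4:3 ≈ 1.333; golden ratio ≈ 1.618; silver ratio ≈ 2.414.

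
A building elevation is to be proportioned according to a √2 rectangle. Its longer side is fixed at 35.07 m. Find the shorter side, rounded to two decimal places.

24.80 m

root-2 ≈ 1.41421.
Shorter side = 35.07 ÷ 1.41421 ≈ 24.7983 → 24.80 m.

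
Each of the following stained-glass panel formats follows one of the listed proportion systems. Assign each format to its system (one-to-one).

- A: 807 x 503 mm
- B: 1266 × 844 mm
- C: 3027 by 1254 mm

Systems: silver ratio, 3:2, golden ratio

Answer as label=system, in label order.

Ratios: A ≈ 1.604; B ≈ 1.500; C ≈ 2.414.
Targets: silver ratio ≈ 2.414; 3:2 ≈ 1.500; golden ratio ≈ 1.618.

A=golden ratio, B=3:2, C=silver ratio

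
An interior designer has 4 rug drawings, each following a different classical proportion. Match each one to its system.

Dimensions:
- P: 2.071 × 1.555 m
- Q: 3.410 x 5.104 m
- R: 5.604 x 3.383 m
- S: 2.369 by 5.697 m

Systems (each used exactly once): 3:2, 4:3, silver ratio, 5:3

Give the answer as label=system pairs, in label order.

Ratios: P ≈ 1.332; Q ≈ 1.497; R ≈ 1.657; S ≈ 2.405.
Targets: 3:2 ≈ 1.500; 4:3 ≈ 1.333; silver ratio ≈ 2.414; 5:3 ≈ 1.667.

P=4:3, Q=3:2, R=5:3, S=silver ratio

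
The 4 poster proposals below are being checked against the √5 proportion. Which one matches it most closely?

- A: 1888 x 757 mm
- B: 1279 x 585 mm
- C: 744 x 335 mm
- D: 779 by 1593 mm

Target root-5 ≈ 2.236.
A: 2.494 (Δ0.258)  B: 2.186 (Δ0.050)  C: 2.221 (Δ0.015)  D: 2.045 (Δ0.191)

C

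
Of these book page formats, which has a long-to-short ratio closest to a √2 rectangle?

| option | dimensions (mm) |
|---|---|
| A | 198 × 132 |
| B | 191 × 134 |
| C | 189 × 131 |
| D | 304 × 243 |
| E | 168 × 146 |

Target root-2 ≈ 1.414.
A: 1.500 (Δ0.086)  B: 1.425 (Δ0.011)  C: 1.443 (Δ0.029)  D: 1.251 (Δ0.163)  E: 1.151 (Δ0.263)

B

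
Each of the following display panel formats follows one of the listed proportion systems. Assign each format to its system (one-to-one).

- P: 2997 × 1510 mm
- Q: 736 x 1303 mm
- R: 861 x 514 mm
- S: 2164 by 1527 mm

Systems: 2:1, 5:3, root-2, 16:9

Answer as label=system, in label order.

P = 2997/1510 ≈ 1.985 → 2:1 (2.000)
Q = 1303/736 ≈ 1.770 → 16:9 (1.778)
R = 861/514 ≈ 1.675 → 5:3 (1.667)
S = 2164/1527 ≈ 1.417 → root-2 (1.414)

P=2:1, Q=16:9, R=5:3, S=root-2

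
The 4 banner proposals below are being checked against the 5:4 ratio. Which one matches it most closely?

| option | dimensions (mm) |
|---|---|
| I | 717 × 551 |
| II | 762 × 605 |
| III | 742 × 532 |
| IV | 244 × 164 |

II

Target 5:4 ≈ 1.250.
I: 1.301 (Δ0.051)  II: 1.260 (Δ0.010)  III: 1.395 (Δ0.145)  IV: 1.488 (Δ0.238)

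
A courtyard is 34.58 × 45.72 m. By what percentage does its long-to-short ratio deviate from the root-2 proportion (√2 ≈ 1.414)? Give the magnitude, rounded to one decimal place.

6.5%

Ratio = 45.72 / 34.58 ≈ 1.3222.
Ideal root-2 ≈ 1.4142. |1.3222 − 1.4142| / 1.4142 ≈ 6.51% → 6.5%.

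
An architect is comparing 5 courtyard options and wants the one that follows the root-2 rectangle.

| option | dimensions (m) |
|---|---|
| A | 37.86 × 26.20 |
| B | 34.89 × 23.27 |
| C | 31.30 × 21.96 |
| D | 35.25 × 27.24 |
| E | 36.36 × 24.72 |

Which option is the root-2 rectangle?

C

Ratios (long/short): A ≈ 1.445; B ≈ 1.499; C ≈ 1.425; D ≈ 1.294; E ≈ 1.471.
root-2 ≈ 1.414; option C is nearest (Δ 0.011).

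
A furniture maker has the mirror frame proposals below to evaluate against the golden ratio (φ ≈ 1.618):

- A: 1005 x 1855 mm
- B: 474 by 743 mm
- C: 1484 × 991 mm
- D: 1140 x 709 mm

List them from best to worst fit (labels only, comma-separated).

Ratios: A = 1855 / 1005 ≈ 1.846; B = 743 / 474 ≈ 1.568; C = 1484 / 991 ≈ 1.497; D = 1140 / 709 ≈ 1.608.
|Δ from 1.618|: A 0.228; B 0.050; C 0.121; D 0.010.

D, B, C, A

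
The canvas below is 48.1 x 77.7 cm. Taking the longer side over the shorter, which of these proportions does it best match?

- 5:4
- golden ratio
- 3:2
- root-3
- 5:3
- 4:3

Ratio = 77.7 / 48.1 ≈ 1.615.
Distances: 5:4 1.250 (Δ 0.365); golden ratio 1.618 (Δ 0.003); 3:2 1.500 (Δ 0.115); root-3 1.732 (Δ 0.117); 5:3 1.667 (Δ 0.052); 4:3 1.333 (Δ 0.282).

golden ratio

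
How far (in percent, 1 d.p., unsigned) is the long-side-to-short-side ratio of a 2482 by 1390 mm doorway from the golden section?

Ratio = 2482 / 1390 ≈ 1.7856.
Ideal golden ratio ≈ 1.6180. |1.7856 − 1.6180| / 1.6180 ≈ 10.36% → 10.4%.

10.4%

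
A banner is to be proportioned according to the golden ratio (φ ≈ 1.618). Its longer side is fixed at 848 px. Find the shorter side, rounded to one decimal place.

524.1 px

golden ratio ≈ 1.61803.
Shorter side = 848 ÷ 1.61803 ≈ 524.094 → 524.1 px.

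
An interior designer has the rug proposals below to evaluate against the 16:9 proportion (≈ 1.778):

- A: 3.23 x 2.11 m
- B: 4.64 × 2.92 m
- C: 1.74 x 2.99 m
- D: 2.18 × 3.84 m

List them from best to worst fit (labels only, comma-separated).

D, C, B, A

A: 3.23/2.11 ≈ 1.531 → |1.531 − 1.778| = 0.247
B: 4.64/2.92 ≈ 1.589 → |1.589 − 1.778| = 0.189
C: 2.99/1.74 ≈ 1.718 → |1.718 − 1.778| = 0.060
D: 3.84/2.18 ≈ 1.761 → |1.761 − 1.778| = 0.017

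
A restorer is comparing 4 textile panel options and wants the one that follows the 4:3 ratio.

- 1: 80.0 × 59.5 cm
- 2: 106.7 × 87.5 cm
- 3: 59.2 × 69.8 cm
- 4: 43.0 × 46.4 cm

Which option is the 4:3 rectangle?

Target 4:3 ≈ 1.333.
1: 1.345 (Δ0.012)  2: 1.219 (Δ0.114)  3: 1.179 (Δ0.154)  4: 1.079 (Δ0.254)

1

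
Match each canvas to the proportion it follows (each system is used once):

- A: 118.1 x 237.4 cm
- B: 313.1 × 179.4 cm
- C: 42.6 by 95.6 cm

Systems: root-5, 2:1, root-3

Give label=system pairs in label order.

A=2:1, B=root-3, C=root-5

Ratios: A ≈ 2.010; B ≈ 1.745; C ≈ 2.244.
Targets: root-5 ≈ 2.236; 2:1 ≈ 2.000; root-3 ≈ 1.732.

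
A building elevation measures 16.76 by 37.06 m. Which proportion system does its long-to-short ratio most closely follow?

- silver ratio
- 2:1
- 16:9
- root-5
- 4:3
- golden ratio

Ratio = 37.06 / 16.76 ≈ 2.211.
Distances: silver ratio 2.414 (Δ 0.203); 2:1 2.000 (Δ 0.211); 16:9 1.778 (Δ 0.433); root-5 2.236 (Δ 0.025); 4:3 1.333 (Δ 0.878); golden ratio 1.618 (Δ 0.593).

root-5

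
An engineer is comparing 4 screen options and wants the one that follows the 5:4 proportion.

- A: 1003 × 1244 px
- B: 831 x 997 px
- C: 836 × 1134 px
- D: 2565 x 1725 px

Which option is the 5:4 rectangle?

A

Target 5:4 ≈ 1.250.
A: 1.240 (Δ0.010)  B: 1.200 (Δ0.050)  C: 1.356 (Δ0.106)  D: 1.487 (Δ0.237)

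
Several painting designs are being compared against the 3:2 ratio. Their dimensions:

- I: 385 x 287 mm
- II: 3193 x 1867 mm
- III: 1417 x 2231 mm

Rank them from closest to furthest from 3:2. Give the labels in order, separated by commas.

I: 385/287 ≈ 1.341 → |1.341 − 1.500| = 0.159
II: 3193/1867 ≈ 1.710 → |1.710 − 1.500| = 0.210
III: 2231/1417 ≈ 1.574 → |1.574 − 1.500| = 0.074

III, I, II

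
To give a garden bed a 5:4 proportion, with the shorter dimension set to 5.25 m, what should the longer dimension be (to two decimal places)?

6.56 m

5:4 = 1.25000.
Longer side = 5.25 × 1.25000 ≈ 6.5625 → 6.56 m.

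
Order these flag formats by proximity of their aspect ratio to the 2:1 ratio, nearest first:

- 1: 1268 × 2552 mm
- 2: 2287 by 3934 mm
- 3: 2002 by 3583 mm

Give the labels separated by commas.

1, 3, 2

1: 2552/1268 ≈ 2.013 → |2.013 − 2.000| = 0.013
2: 3934/2287 ≈ 1.720 → |1.720 − 2.000| = 0.280
3: 3583/2002 ≈ 1.790 → |1.790 − 2.000| = 0.210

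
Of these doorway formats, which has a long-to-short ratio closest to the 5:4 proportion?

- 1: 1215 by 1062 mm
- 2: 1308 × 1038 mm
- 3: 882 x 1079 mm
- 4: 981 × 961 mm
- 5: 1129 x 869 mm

2

Ratios (long/short): 1 ≈ 1.144; 2 ≈ 1.260; 3 ≈ 1.223; 4 ≈ 1.021; 5 ≈ 1.299.
5:4 ≈ 1.250; option 2 is nearest (Δ 0.010).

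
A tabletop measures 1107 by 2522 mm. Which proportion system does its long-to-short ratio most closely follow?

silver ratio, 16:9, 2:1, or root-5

2522/1107 ≈ 2.278. Nearest candidates are root-5 (2.236, off by 0.042) and silver ratio (2.414, off by 0.136).

root-5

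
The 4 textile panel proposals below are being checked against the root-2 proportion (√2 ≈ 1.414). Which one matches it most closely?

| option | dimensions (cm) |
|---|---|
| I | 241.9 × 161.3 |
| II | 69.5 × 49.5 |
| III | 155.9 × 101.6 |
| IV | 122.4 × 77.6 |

II

Ratios (long/short): I ≈ 1.500; II ≈ 1.404; III ≈ 1.534; IV ≈ 1.577.
root-2 ≈ 1.414; option II is nearest (Δ 0.010).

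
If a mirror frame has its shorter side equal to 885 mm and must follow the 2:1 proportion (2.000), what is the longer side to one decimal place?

2:1 = 2.00000.
Longer side = 885 × 2.00000 ≈ 1770.000 → 1770.0 mm.

1770.0 mm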